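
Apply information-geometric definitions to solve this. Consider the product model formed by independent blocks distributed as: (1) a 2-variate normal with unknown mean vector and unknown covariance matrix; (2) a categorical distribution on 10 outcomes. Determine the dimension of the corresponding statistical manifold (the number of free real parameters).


The dimension of a statistical manifold equals the number of free
(independent) real parameters of the model. For a product of independent
blocks the parameter counts add.
- 2-variate normal: 2 (mean) + 2*3/2 = 3 (symmetric covariance) = 5.
- categorical on 10 outcomes (probabilities sum to 1): 10-1 = 9.
Total = 5 + 9 = 14.
Dimension = 14

14


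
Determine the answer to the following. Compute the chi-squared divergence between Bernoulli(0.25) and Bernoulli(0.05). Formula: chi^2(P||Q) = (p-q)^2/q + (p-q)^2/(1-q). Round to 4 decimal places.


Chi-squared divergence between Bernoulli distributions:
chi^2 = (p-q)^2/q + (p-q)^2/(1-q).
p = 0.25, q = 0.05, p-q = 0.2.
(p-q)^2 = 0.04.
term1 = 0.04/0.05 = 0.8.
term2 = 0.04/0.95 = 0.042105.
chi^2 = 0.8 + 0.042105 = 0.8421

0.8421


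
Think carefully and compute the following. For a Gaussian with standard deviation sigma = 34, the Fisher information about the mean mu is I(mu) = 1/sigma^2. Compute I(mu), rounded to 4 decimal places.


The Fisher information for the mean of a normal distribution is I(mu) = 1/sigma^2.
sigma = 34, so sigma^2 = 1156.
I(mu) = 1/1156 = 0.0009

0.0009


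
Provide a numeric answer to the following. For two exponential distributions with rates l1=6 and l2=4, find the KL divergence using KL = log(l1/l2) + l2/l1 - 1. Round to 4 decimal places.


KL divergence for exponential family:
KL = log(l1/l2) + l2/l1 - 1.
log(6/4) = 0.405465.
4/6 = 0.666667.
KL = 0.405465 + 0.666667 - 1 = 0.0721

0.0721


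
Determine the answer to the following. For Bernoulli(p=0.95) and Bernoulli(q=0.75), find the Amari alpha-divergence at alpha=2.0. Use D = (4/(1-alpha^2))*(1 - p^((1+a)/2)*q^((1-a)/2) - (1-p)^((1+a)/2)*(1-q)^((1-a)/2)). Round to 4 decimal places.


Amari alpha-divergence:
D = (4/(1-alpha^2))*(1 - p^((1+a)/2)*q^((1-a)/2) - (1-p)^((1+a)/2)*(1-q)^((1-a)/2)).
alpha = 2.0, p = 0.95, q = 0.75.
e1 = (1+alpha)/2 = 1.5, e2 = (1-alpha)/2 = -0.5.
t1 = p^e1 * q^e2 = 0.95^1.5 * 0.75^-0.5 = 1.06919.
t2 = (1-p)^e1 * (1-q)^e2 = 0.05^1.5 * 0.25^-0.5 = 0.022361.
4/(1-alpha^2) = -1.333333.
D = -1.333333*(1 - 1.06919 - 0.022361) = 0.1221

0.1221


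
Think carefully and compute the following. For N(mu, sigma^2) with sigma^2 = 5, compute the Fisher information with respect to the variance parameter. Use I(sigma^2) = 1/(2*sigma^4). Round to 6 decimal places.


Fisher information for variance: I(sigma^2) = 1/(2*sigma^4).
sigma^2 = 5, so sigma^4 = 25.
I = 1/(2*25) = 1/50 = 0.020000

0.020000


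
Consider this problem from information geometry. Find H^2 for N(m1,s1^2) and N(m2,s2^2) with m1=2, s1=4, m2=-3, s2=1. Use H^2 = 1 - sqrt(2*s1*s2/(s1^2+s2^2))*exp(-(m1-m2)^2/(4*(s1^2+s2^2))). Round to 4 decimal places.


Squared Hellinger distance for Gaussians:
H^2 = 1 - sqrt(2*s1*s2/(s1^2+s2^2)) * exp(-(m1-m2)^2/(4*(s1^2+s2^2))).
s1^2 = 16, s2^2 = 1, s1^2+s2^2 = 17.
sqrt(2*4*1/(17)) = 0.685994.
(m1-m2)^2 = (5)^2 = 25.
exp(-25/(4*17)) = exp(-0.367647) = 0.692362.
H^2 = 1 - 0.685994*0.692362 = 0.5250

0.5250


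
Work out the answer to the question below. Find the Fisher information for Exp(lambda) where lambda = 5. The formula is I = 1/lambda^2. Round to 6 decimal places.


Fisher information for exponential: I(lambda) = 1/lambda^2.
lambda = 5, lambda^2 = 25.
I = 1/25 = 0.040000

0.040000


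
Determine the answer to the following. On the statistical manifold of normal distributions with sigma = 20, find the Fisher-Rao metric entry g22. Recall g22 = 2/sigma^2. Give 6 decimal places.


For the 2-parameter normal family, the Fisher metric has:
  g11 = 1/sigma^2, g22 = 2/sigma^2.
sigma = 20, sigma^2 = 400.
g22 = 0.005000

0.005000


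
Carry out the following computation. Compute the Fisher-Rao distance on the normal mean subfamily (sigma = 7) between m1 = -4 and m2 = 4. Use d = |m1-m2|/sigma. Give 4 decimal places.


On the fixed-variance normal subfamily, geodesic distance = |m1-m2|/sigma.
|-4 - 4| = 8.
sigma = 7.
d = 8/7 = 1.1429

1.1429


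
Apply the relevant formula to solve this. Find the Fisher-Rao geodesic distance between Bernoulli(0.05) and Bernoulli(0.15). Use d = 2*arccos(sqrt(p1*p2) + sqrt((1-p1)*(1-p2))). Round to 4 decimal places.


Geodesic distance on Bernoulli manifold:
d(p1,p2) = 2*arccos(sqrt(p1*p2) + sqrt((1-p1)*(1-p2))).
sqrt(p1*p2) = sqrt(0.05*0.15) = 0.086603.
sqrt((1-p1)*(1-p2)) = sqrt(0.95*0.85) = 0.89861.
arg = 0.086603 + 0.89861 = 0.985213.
d = 2*arccos(0.985213) = 0.3444

0.3444


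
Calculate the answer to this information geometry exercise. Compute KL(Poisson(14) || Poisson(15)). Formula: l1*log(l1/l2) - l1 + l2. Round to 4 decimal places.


KL divergence for Poisson:
KL = l1*log(l1/l2) - l1 + l2.
l1 = 14, l2 = 15.
log(14/15) = -0.068993.
l1*log(l1/l2) = 14 * -0.068993 = -0.9659.
KL = -0.9659 - 14 + 15 = 0.0341

0.0341


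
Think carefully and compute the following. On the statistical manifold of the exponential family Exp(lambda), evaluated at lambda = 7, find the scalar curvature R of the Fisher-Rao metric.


This family has a single free parameter, so its statistical manifold
is 1-dimensional. The Riemann curvature tensor of any 1-dimensional
Riemannian manifold vanishes identically, so R = 0.

0


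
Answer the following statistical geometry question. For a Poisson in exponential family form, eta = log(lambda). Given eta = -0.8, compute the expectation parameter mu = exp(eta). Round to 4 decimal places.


Expectation parameter for Poisson exponential family:
mu = exp(eta).
eta = -0.8.
mu = exp(-0.8) = 0.4493

0.4493


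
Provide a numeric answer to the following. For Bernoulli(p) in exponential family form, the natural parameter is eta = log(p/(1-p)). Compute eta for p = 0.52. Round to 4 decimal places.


Natural parameter for Bernoulli: eta = log(p/(1-p)).
p = 0.52, 1-p = 0.48.
p/(1-p) = 1.083333.
eta = log(1.083333) = 0.0800

0.0800


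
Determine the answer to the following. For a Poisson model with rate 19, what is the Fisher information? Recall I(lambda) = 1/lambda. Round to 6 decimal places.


Fisher information for Poisson: I(lambda) = 1/lambda.
lambda = 19.
I(lambda) = 1/19 = 0.052632

0.052632


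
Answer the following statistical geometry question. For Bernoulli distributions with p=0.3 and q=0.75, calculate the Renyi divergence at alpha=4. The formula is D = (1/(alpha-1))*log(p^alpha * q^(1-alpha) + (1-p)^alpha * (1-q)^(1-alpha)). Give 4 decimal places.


Renyi divergence of order alpha between Bernoulli distributions:
D = (1/(alpha-1))*log(p^alpha * q^(1-alpha) + (1-p)^alpha * (1-q)^(1-alpha)).
alpha = 4, p = 0.3, q = 0.75.
p^alpha * q^(1-alpha) = 0.3^4 * 0.75^-3 = 0.0192.
(1-p)^alpha * (1-q)^(1-alpha) = 0.7^4 * 0.25^-3 = 15.3664.
sum = 0.0192 + 15.3664 = 15.3856.
D = (1/3)*log(15.3856) = 0.9111

0.9111


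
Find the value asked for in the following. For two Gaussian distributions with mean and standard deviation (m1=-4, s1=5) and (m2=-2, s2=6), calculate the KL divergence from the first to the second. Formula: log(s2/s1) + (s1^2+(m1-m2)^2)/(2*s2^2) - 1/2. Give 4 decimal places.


KL divergence between normal distributions:
KL = log(s2/s1) + (s1^2 + (m1-m2)^2)/(2*s2^2) - 1/2.
log(6/5) = 0.182322.
(5^2 + (-4--2)^2)/(2*6^2) = (25 + 4)/72 = 0.402778.
KL = 0.182322 + 0.402778 - 0.5 = 0.0851

0.0851


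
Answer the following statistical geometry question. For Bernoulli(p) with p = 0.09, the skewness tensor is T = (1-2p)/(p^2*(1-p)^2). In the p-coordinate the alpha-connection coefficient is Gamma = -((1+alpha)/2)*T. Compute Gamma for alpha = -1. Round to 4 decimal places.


Skewness (Amari-Chentsov) tensor: T = (1-2p)/(p^2*(1-p)^2).
p = 0.09, 1-2p = 0.82, p^2 = 0.0081, (1-p)^2 = 0.8281.
T = 0.82/(0.0081 * 0.8281) = 122.249206.
In the p-coordinate, Gamma^(alpha) = Gamma^(0) - (alpha/2)*T with Gamma^(0) = (1/2)*g'(p) = -T/2,
so Gamma^(alpha) = -((1+alpha)/2)*T.
alpha = -1, -(1+alpha)/2 = 0.0.
Gamma = 0.0 * 122.249206 = 0.0000

0.0000


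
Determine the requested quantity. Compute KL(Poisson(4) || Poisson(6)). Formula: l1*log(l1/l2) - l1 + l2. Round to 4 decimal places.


KL divergence for Poisson:
KL = l1*log(l1/l2) - l1 + l2.
l1 = 4, l2 = 6.
log(4/6) = -0.405465.
l1*log(l1/l2) = 4 * -0.405465 = -1.62186.
KL = -1.62186 - 4 + 6 = 0.3781

0.3781


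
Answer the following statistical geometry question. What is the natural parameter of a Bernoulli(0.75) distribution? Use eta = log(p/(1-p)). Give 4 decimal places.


Natural parameter for Bernoulli: eta = log(p/(1-p)).
p = 0.75, 1-p = 0.25.
p/(1-p) = 3.0.
eta = log(3.0) = 1.0986

1.0986


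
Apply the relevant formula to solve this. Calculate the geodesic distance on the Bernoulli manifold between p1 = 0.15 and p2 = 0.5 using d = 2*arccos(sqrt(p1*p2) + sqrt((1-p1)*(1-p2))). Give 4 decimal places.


Geodesic distance on Bernoulli manifold:
d(p1,p2) = 2*arccos(sqrt(p1*p2) + sqrt((1-p1)*(1-p2))).
sqrt(p1*p2) = sqrt(0.15*0.5) = 0.273861.
sqrt((1-p1)*(1-p2)) = sqrt(0.85*0.5) = 0.65192.
arg = 0.273861 + 0.65192 = 0.925782.
d = 2*arccos(0.925782) = 0.7754

0.7754


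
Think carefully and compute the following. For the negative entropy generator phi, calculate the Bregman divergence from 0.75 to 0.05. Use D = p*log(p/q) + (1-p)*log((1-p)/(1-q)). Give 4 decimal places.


Bregman divergence with negative entropy generator:
D = p*log(p/q) + (1-p)*log((1-p)/(1-q)).
p = 0.75, q = 0.05.
p*log(p/q) = 0.75*log(0.75/0.05) = 2.031038.
(1-p)*log((1-p)/(1-q)) = 0.25*log(0.25/0.95) = -0.33375.
D = 2.031038 + -0.33375 = 1.6973

1.6973


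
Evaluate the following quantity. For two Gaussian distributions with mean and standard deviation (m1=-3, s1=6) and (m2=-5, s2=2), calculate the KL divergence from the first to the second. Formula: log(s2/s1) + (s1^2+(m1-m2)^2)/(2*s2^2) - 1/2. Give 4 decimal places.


KL divergence between normal distributions:
KL = log(s2/s1) + (s1^2 + (m1-m2)^2)/(2*s2^2) - 1/2.
log(2/6) = -1.098612.
(6^2 + (-3--5)^2)/(2*2^2) = (36 + 4)/8 = 5.0.
KL = -1.098612 + 5.0 - 0.5 = 3.4014

3.4014


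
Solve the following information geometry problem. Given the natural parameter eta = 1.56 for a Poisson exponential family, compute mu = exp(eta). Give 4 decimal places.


Expectation parameter for Poisson exponential family:
mu = exp(eta).
eta = 1.56.
mu = exp(1.56) = 4.7588

4.7588


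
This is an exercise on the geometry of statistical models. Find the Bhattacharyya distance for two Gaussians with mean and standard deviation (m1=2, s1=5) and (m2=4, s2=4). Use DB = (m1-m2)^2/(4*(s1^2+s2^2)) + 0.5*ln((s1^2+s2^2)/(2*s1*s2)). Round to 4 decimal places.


Bhattacharyya distance between two Gaussians:
DB = (m1-m2)^2/(4*(s1^2+s2^2)) + (1/2)*ln((s1^2+s2^2)/(2*s1*s2)).
(m1-m2)^2 = (-2)^2 = 4.
s1^2+s2^2 = 25 + 16 = 41.
term1 = 4/164 = 0.02439.
term2 = 0.5*ln(41/40.0) = 0.012346.
DB = 0.02439 + 0.012346 = 0.0367

0.0367


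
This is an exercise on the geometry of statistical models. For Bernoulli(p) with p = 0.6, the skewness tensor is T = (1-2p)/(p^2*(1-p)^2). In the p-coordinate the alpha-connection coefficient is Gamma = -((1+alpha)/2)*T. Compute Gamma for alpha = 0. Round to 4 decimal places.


Skewness (Amari-Chentsov) tensor: T = (1-2p)/(p^2*(1-p)^2).
p = 0.6, 1-2p = -0.2, p^2 = 0.36, (1-p)^2 = 0.16.
T = -0.2/(0.36 * 0.16) = -3.472222.
In the p-coordinate, Gamma^(alpha) = Gamma^(0) - (alpha/2)*T with Gamma^(0) = (1/2)*g'(p) = -T/2,
so Gamma^(alpha) = -((1+alpha)/2)*T.
alpha = 0, -(1+alpha)/2 = -0.5.
Gamma = -0.5 * -3.472222 = 1.7361

1.7361


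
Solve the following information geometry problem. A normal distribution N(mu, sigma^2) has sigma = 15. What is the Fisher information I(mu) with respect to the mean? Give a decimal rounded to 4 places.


The Fisher information for the mean of a normal distribution is I(mu) = 1/sigma^2.
sigma = 15, so sigma^2 = 225.
I(mu) = 1/225 = 0.0044

0.0044


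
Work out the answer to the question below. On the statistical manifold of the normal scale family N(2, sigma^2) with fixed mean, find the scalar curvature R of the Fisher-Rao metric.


This family has a single free parameter, so its statistical manifold
is 1-dimensional. The Riemann curvature tensor of any 1-dimensional
Riemannian manifold vanishes identically, so R = 0.

0


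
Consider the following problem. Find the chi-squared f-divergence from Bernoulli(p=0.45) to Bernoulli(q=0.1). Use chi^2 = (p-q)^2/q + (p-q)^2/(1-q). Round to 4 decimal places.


Chi-squared divergence between Bernoulli distributions:
chi^2 = (p-q)^2/q + (p-q)^2/(1-q).
p = 0.45, q = 0.1, p-q = 0.35.
(p-q)^2 = 0.1225.
term1 = 0.1225/0.1 = 1.225.
term2 = 0.1225/0.9 = 0.136111.
chi^2 = 1.225 + 0.136111 = 1.3611

1.3611


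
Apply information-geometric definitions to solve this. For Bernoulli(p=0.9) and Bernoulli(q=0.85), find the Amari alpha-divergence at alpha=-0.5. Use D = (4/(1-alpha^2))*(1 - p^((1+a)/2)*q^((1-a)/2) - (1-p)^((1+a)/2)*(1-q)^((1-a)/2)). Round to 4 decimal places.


Amari alpha-divergence:
D = (4/(1-alpha^2))*(1 - p^((1+a)/2)*q^((1-a)/2) - (1-p)^((1+a)/2)*(1-q)^((1-a)/2)).
alpha = -0.5, p = 0.9, q = 0.85.
e1 = (1+alpha)/2 = 0.25, e2 = (1-alpha)/2 = 0.75.
t1 = p^e1 * q^e2 = 0.9^0.25 * 0.85^0.75 = 0.862233.
t2 = (1-p)^e1 * (1-q)^e2 = 0.1^0.25 * 0.15^0.75 = 0.13554.
4/(1-alpha^2) = 5.333333.
D = 5.333333*(1 - 0.862233 - 0.13554) = 0.0119

0.0119


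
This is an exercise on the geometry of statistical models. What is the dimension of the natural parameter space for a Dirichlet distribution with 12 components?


Exponential family dimension calculation:
Dirichlet with 12 components has 12 natural parameters.

12


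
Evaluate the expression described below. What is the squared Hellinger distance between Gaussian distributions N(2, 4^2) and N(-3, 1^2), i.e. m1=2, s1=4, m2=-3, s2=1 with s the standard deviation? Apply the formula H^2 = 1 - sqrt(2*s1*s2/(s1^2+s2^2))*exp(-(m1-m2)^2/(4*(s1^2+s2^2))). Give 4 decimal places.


Squared Hellinger distance for Gaussians:
H^2 = 1 - sqrt(2*s1*s2/(s1^2+s2^2)) * exp(-(m1-m2)^2/(4*(s1^2+s2^2))).
s1^2 = 16, s2^2 = 1, s1^2+s2^2 = 17.
sqrt(2*4*1/(17)) = 0.685994.
(m1-m2)^2 = (5)^2 = 25.
exp(-25/(4*17)) = exp(-0.367647) = 0.692362.
H^2 = 1 - 0.685994*0.692362 = 0.5250

0.5250


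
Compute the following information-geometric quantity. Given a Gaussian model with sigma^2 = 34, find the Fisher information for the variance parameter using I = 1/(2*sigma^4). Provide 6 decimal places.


Fisher information for variance: I(sigma^2) = 1/(2*sigma^4).
sigma^2 = 34, so sigma^4 = 1156.
I = 1/(2*1156) = 1/2312 = 0.000433

0.000433


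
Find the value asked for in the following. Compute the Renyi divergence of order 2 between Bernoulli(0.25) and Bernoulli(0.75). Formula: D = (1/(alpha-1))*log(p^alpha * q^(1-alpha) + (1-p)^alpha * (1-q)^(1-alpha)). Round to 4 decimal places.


Renyi divergence of order alpha between Bernoulli distributions:
D = (1/(alpha-1))*log(p^alpha * q^(1-alpha) + (1-p)^alpha * (1-q)^(1-alpha)).
alpha = 2, p = 0.25, q = 0.75.
p^alpha * q^(1-alpha) = 0.25^2 * 0.75^-1 = 0.083333.
(1-p)^alpha * (1-q)^(1-alpha) = 0.75^2 * 0.25^-1 = 2.25.
sum = 0.083333 + 2.25 = 2.333333.
D = (1/1)*log(2.333333) = 0.8473

0.8473


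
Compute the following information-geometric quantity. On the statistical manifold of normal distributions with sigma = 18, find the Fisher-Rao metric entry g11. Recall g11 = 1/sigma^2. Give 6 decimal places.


For the 2-parameter normal family, the Fisher metric has:
  g11 = 1/sigma^2, g22 = 2/sigma^2.
sigma = 18, sigma^2 = 324.
g11 = 0.003086

0.003086


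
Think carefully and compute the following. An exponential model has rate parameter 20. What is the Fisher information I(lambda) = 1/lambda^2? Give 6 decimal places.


Fisher information for exponential: I(lambda) = 1/lambda^2.
lambda = 20, lambda^2 = 400.
I = 1/400 = 0.002500

0.002500


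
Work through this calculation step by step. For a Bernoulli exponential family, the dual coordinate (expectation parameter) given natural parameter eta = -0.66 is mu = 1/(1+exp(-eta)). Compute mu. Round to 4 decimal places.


Dual coordinate (expectation parameter) for Bernoulli:
mu = 1/(1+exp(-eta)).
eta = -0.66.
exp(-eta) = exp(0.66) = 1.934792.
mu = 1/(1+1.934792) = 0.3407

0.3407


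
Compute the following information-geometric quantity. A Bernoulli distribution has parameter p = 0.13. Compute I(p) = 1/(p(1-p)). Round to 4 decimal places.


For Bernoulli(p), Fisher information is I(p) = 1/(p*(1-p)).
p = 0.13, 1-p = 0.87.
p*(1-p) = 0.1131.
I(p) = 1/0.1131 = 8.8417

8.8417


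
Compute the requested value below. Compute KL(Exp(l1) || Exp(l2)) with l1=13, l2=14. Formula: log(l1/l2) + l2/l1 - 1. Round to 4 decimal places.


KL divergence for exponential family:
KL = log(l1/l2) + l2/l1 - 1.
log(13/14) = -0.074108.
14/13 = 1.076923.
KL = -0.074108 + 1.076923 - 1 = 0.0028

0.0028


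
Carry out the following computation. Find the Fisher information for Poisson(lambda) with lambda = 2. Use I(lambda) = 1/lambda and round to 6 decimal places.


Fisher information for Poisson: I(lambda) = 1/lambda.
lambda = 2.
I(lambda) = 1/2 = 0.500000

0.500000


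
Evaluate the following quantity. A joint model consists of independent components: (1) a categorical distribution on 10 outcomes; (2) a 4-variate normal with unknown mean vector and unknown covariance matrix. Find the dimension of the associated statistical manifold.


The dimension of a statistical manifold equals the number of free
(independent) real parameters of the model. For a product of independent
blocks the parameter counts add.
- categorical on 10 outcomes (probabilities sum to 1): 10-1 = 9.
- 4-variate normal: 4 (mean) + 4*5/2 = 10 (symmetric covariance) = 14.
Total = 9 + 14 = 23.
Dimension = 23

23


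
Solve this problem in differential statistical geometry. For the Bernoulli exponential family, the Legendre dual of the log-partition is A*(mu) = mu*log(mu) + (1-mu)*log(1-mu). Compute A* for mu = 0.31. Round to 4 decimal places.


Legendre transform for Bernoulli:
A*(mu) = mu*log(mu) + (1-mu)*log(1-mu).
mu = 0.31, 1-mu = 0.69.
mu*log(mu) = 0.31*log(0.31) = -0.363067.
(1-mu)*log(1-mu) = 0.69*log(0.69) = -0.256034.
A* = -0.363067 + -0.256034 = -0.6191

-0.6191


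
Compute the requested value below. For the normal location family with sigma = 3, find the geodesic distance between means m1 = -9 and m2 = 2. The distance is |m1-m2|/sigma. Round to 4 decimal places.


On the fixed-variance normal subfamily, geodesic distance = |m1-m2|/sigma.
|-9 - 2| = 11.
sigma = 3.
d = 11/3 = 3.6667

3.6667


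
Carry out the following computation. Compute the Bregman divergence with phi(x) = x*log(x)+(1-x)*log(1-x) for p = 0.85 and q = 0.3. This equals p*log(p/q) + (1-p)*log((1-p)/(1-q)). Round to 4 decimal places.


Bregman divergence with negative entropy generator:
D = p*log(p/q) + (1-p)*log((1-p)/(1-q)).
p = 0.85, q = 0.3.
p*log(p/q) = 0.85*log(0.85/0.3) = 0.885236.
(1-p)*log((1-p)/(1-q)) = 0.15*log(0.15/0.7) = -0.231067.
D = 0.885236 + -0.231067 = 0.6542

0.6542


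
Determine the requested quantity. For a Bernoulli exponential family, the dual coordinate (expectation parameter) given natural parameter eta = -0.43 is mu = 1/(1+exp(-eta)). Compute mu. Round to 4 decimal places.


Dual coordinate (expectation parameter) for Bernoulli:
mu = 1/(1+exp(-eta)).
eta = -0.43.
exp(-eta) = exp(0.43) = 1.537258.
mu = 1/(1+1.537258) = 0.3941

0.3941


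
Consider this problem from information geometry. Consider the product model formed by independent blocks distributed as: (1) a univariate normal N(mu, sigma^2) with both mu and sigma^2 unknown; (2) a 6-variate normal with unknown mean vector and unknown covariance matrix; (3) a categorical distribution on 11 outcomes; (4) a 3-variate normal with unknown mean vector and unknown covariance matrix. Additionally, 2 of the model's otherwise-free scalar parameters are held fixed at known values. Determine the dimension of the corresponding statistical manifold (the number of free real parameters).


The dimension of a statistical manifold equals the number of free
(independent) real parameters of the model. For a product of independent
blocks the parameter counts add.
- normal (mu, sigma^2): 2.
- 6-variate normal: 6 (mean) + 6*7/2 = 21 (symmetric covariance) = 27.
- categorical on 11 outcomes (probabilities sum to 1): 11-1 = 10.
- 3-variate normal: 3 (mean) + 3*4/2 = 6 (symmetric covariance) = 9.
Total = 2 + 27 + 10 + 9 = 48.
2 parameter(s) fixed at known values: 48 - 2 = 46.
Dimension = 46

46


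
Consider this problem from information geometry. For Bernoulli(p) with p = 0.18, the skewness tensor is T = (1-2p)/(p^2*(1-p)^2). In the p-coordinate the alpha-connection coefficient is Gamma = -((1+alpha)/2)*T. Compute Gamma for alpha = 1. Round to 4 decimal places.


Skewness (Amari-Chentsov) tensor: T = (1-2p)/(p^2*(1-p)^2).
p = 0.18, 1-2p = 0.64, p^2 = 0.0324, (1-p)^2 = 0.6724.
T = 0.64/(0.0324 * 0.6724) = 29.376988.
In the p-coordinate, Gamma^(alpha) = Gamma^(0) - (alpha/2)*T with Gamma^(0) = (1/2)*g'(p) = -T/2,
so Gamma^(alpha) = -((1+alpha)/2)*T.
alpha = 1, -(1+alpha)/2 = -1.0.
Gamma = -1.0 * 29.376988 = -29.3770

-29.3770


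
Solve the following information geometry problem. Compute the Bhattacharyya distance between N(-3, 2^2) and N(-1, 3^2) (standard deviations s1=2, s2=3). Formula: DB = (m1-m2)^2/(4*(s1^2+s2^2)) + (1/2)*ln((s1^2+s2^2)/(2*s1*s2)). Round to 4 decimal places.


Bhattacharyya distance between two Gaussians:
DB = (m1-m2)^2/(4*(s1^2+s2^2)) + (1/2)*ln((s1^2+s2^2)/(2*s1*s2)).
(m1-m2)^2 = (-2)^2 = 4.
s1^2+s2^2 = 4 + 9 = 13.
term1 = 4/52 = 0.076923.
term2 = 0.5*ln(13/12.0) = 0.040021.
DB = 0.076923 + 0.040021 = 0.1169

0.1169


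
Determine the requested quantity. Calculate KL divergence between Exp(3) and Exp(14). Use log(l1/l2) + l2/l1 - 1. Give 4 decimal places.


KL divergence for exponential family:
KL = log(l1/l2) + l2/l1 - 1.
log(3/14) = -1.540445.
14/3 = 4.666667.
KL = -1.540445 + 4.666667 - 1 = 2.1262

2.1262


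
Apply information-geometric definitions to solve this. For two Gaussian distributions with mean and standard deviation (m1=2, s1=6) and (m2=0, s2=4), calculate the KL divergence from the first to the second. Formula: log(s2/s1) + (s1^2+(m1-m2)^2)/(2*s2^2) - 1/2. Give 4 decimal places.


KL divergence between normal distributions:
KL = log(s2/s1) + (s1^2 + (m1-m2)^2)/(2*s2^2) - 1/2.
log(4/6) = -0.405465.
(6^2 + (2-0)^2)/(2*4^2) = (36 + 4)/32 = 1.25.
KL = -0.405465 + 1.25 - 0.5 = 0.3445

0.3445


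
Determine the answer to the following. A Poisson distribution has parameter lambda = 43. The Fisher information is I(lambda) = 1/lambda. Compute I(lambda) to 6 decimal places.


Fisher information for Poisson: I(lambda) = 1/lambda.
lambda = 43.
I(lambda) = 1/43 = 0.023256

0.023256


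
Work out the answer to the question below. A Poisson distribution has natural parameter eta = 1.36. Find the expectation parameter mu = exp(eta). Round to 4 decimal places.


Expectation parameter for Poisson exponential family:
mu = exp(eta).
eta = 1.36.
mu = exp(1.36) = 3.8962

3.8962


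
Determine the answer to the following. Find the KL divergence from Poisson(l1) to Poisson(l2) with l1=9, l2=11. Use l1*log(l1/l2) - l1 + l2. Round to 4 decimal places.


KL divergence for Poisson:
KL = l1*log(l1/l2) - l1 + l2.
l1 = 9, l2 = 11.
log(9/11) = -0.200671.
l1*log(l1/l2) = 9 * -0.200671 = -1.806036.
KL = -1.806036 - 9 + 11 = 0.1940

0.1940


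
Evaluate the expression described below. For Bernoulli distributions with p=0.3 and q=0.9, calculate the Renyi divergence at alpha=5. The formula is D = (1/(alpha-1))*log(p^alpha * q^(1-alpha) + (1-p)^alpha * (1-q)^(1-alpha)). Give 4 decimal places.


Renyi divergence of order alpha between Bernoulli distributions:
D = (1/(alpha-1))*log(p^alpha * q^(1-alpha) + (1-p)^alpha * (1-q)^(1-alpha)).
alpha = 5, p = 0.3, q = 0.9.
p^alpha * q^(1-alpha) = 0.3^5 * 0.9^-4 = 0.003704.
(1-p)^alpha * (1-q)^(1-alpha) = 0.7^5 * 0.1^-4 = 1680.7.
sum = 0.003704 + 1680.7 = 1680.703704.
D = (1/4)*log(1680.703704) = 1.8567

1.8567


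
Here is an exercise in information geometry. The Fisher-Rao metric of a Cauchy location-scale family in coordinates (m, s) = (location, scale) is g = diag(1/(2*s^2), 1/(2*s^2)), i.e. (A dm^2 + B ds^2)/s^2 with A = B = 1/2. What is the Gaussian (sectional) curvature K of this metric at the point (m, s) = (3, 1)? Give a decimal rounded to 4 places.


The metric has the form g = (A dm^2 + B ds^2)/s^2 with A = 1/2, B = 1/2.
Substitute u = sqrt(A/B)*m: g = B*(du^2 + ds^2)/s^2, i.e. B times the
Poincare upper half-plane metric, which has constant Gaussian curvature -1.
Scaling a 2D metric by a constant c divides the Gaussian curvature by c,
so K = -1/B = -1/(1/2) = -2.0000 everywhere (the point (m, s) = (3, 1) is irrelevant:
the curvature is constant).
The requested Gaussian curvature is K = -2.0000.

-2.0000


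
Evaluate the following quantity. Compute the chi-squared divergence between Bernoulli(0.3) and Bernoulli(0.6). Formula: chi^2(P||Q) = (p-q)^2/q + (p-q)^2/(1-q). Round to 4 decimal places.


Chi-squared divergence between Bernoulli distributions:
chi^2 = (p-q)^2/q + (p-q)^2/(1-q).
p = 0.3, q = 0.6, p-q = -0.3.
(p-q)^2 = 0.09.
term1 = 0.09/0.6 = 0.15.
term2 = 0.09/0.4 = 0.225.
chi^2 = 0.15 + 0.225 = 0.3750

0.3750


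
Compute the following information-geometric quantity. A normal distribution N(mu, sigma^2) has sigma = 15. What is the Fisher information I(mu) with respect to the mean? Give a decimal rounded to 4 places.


The Fisher information for the mean of a normal distribution is I(mu) = 1/sigma^2.
sigma = 15, so sigma^2 = 225.
I(mu) = 1/225 = 0.0044

0.0044


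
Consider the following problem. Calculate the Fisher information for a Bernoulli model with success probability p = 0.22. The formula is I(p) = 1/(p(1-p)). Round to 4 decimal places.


For Bernoulli(p), Fisher information is I(p) = 1/(p*(1-p)).
p = 0.22, 1-p = 0.78.
p*(1-p) = 0.1716.
I(p) = 1/0.1716 = 5.8275

5.8275


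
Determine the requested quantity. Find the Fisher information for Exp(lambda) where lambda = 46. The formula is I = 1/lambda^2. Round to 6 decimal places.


Fisher information for exponential: I(lambda) = 1/lambda^2.
lambda = 46, lambda^2 = 2116.
I = 1/2116 = 0.000473

0.000473


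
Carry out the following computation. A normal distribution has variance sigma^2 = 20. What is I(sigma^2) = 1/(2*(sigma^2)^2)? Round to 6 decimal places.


Fisher information for variance: I(sigma^2) = 1/(2*sigma^4).
sigma^2 = 20, so sigma^4 = 400.
I = 1/(2*400) = 1/800 = 0.001250

0.001250


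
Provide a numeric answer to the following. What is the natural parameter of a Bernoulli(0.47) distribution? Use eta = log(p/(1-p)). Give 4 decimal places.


Natural parameter for Bernoulli: eta = log(p/(1-p)).
p = 0.47, 1-p = 0.53.
p/(1-p) = 0.886792.
eta = log(0.886792) = -0.1201

-0.1201


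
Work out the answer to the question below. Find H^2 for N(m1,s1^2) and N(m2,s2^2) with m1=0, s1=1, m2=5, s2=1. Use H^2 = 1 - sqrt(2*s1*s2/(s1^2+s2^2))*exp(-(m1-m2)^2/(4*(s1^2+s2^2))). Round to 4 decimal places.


Squared Hellinger distance for Gaussians:
H^2 = 1 - sqrt(2*s1*s2/(s1^2+s2^2)) * exp(-(m1-m2)^2/(4*(s1^2+s2^2))).
s1^2 = 1, s2^2 = 1, s1^2+s2^2 = 2.
sqrt(2*1*1/(2)) = 1.0.
(m1-m2)^2 = (-5)^2 = 25.
exp(-25/(4*2)) = exp(-3.125) = 0.043937.
H^2 = 1 - 1.0*0.043937 = 0.9561

0.9561


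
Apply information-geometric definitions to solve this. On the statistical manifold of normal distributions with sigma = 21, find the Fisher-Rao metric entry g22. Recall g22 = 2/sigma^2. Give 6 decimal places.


For the 2-parameter normal family, the Fisher metric has:
  g11 = 1/sigma^2, g22 = 2/sigma^2.
sigma = 21, sigma^2 = 441.
g22 = 0.004535

0.004535


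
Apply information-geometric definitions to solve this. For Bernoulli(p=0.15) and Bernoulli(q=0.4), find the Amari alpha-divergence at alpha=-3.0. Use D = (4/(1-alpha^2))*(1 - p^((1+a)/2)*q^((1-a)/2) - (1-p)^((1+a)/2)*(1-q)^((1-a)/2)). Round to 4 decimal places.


Amari alpha-divergence:
D = (4/(1-alpha^2))*(1 - p^((1+a)/2)*q^((1-a)/2) - (1-p)^((1+a)/2)*(1-q)^((1-a)/2)).
alpha = -3.0, p = 0.15, q = 0.4.
e1 = (1+alpha)/2 = -1.0, e2 = (1-alpha)/2 = 2.0.
t1 = p^e1 * q^e2 = 0.15^-1.0 * 0.4^2.0 = 1.066667.
t2 = (1-p)^e1 * (1-q)^e2 = 0.85^-1.0 * 0.6^2.0 = 0.423529.
4/(1-alpha^2) = -0.5.
D = -0.5*(1 - 1.066667 - 0.423529) = 0.2451

0.2451


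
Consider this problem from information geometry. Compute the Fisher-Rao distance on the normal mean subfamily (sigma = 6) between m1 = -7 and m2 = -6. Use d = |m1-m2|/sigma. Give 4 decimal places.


On the fixed-variance normal subfamily, geodesic distance = |m1-m2|/sigma.
|-7 - -6| = 1.
sigma = 6.
d = 1/6 = 0.1667

0.1667


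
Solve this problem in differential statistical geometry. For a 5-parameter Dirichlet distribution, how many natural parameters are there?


Exponential family dimension calculation:
Dirichlet with 5 components has 5 natural parameters.

5


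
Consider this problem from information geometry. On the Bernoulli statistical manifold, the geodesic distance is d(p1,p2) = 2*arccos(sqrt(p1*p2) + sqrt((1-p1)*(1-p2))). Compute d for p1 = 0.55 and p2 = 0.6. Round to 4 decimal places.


Geodesic distance on Bernoulli manifold:
d(p1,p2) = 2*arccos(sqrt(p1*p2) + sqrt((1-p1)*(1-p2))).
sqrt(p1*p2) = sqrt(0.55*0.6) = 0.574456.
sqrt((1-p1)*(1-p2)) = sqrt(0.45*0.4) = 0.424264.
arg = 0.574456 + 0.424264 = 0.99872.
d = 2*arccos(0.99872) = 0.1012

0.1012


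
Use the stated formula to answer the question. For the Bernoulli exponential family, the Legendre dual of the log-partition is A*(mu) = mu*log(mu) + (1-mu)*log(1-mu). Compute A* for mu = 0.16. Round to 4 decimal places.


Legendre transform for Bernoulli:
A*(mu) = mu*log(mu) + (1-mu)*log(1-mu).
mu = 0.16, 1-mu = 0.84.
mu*log(mu) = 0.16*log(0.16) = -0.293213.
(1-mu)*log(1-mu) = 0.84*log(0.84) = -0.146457.
A* = -0.293213 + -0.146457 = -0.4397

-0.4397


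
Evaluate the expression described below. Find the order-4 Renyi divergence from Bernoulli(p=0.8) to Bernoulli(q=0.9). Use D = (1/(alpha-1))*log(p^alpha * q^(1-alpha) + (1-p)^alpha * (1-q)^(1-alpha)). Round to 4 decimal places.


Renyi divergence of order alpha between Bernoulli distributions:
D = (1/(alpha-1))*log(p^alpha * q^(1-alpha) + (1-p)^alpha * (1-q)^(1-alpha)).
alpha = 4, p = 0.8, q = 0.9.
p^alpha * q^(1-alpha) = 0.8^4 * 0.9^-3 = 0.561866.
(1-p)^alpha * (1-q)^(1-alpha) = 0.2^4 * 0.1^-3 = 1.6.
sum = 0.561866 + 1.6 = 2.161866.
D = (1/3)*log(2.161866) = 0.2570

0.2570


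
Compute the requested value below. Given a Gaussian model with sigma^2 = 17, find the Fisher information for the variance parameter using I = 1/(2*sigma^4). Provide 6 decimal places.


Fisher information for variance: I(sigma^2) = 1/(2*sigma^4).
sigma^2 = 17, so sigma^4 = 289.
I = 1/(2*289) = 1/578 = 0.001730

0.001730


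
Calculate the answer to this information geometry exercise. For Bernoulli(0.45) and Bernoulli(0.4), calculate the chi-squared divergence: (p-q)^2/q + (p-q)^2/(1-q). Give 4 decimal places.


Chi-squared divergence between Bernoulli distributions:
chi^2 = (p-q)^2/q + (p-q)^2/(1-q).
p = 0.45, q = 0.4, p-q = 0.05.
(p-q)^2 = 0.0025.
term1 = 0.0025/0.4 = 0.00625.
term2 = 0.0025/0.6 = 0.004167.
chi^2 = 0.00625 + 0.004167 = 0.0104

0.0104


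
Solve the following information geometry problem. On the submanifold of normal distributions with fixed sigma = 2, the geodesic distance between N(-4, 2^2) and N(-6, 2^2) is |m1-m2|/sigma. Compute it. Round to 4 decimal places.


On the fixed-variance normal subfamily, geodesic distance = |m1-m2|/sigma.
|-4 - -6| = 2.
sigma = 2.
d = 2/2 = 1.0000

1.0000


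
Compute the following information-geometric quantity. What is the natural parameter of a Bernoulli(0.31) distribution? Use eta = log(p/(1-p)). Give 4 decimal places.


Natural parameter for Bernoulli: eta = log(p/(1-p)).
p = 0.31, 1-p = 0.69.
p/(1-p) = 0.449275.
eta = log(0.449275) = -0.8001

-0.8001


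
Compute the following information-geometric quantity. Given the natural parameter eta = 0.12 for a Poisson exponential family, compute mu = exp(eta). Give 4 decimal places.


Expectation parameter for Poisson exponential family:
mu = exp(eta).
eta = 0.12.
mu = exp(0.12) = 1.1275

1.1275


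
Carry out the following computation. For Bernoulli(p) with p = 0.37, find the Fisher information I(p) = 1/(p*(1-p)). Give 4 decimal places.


For Bernoulli(p), Fisher information is I(p) = 1/(p*(1-p)).
p = 0.37, 1-p = 0.63.
p*(1-p) = 0.2331.
I(p) = 1/0.2331 = 4.2900

4.2900


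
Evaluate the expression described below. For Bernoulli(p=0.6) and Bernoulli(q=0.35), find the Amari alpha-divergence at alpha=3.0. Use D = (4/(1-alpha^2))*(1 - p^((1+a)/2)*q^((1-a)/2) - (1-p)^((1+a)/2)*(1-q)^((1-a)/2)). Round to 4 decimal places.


Amari alpha-divergence:
D = (4/(1-alpha^2))*(1 - p^((1+a)/2)*q^((1-a)/2) - (1-p)^((1+a)/2)*(1-q)^((1-a)/2)).
alpha = 3.0, p = 0.6, q = 0.35.
e1 = (1+alpha)/2 = 2.0, e2 = (1-alpha)/2 = -1.0.
t1 = p^e1 * q^e2 = 0.6^2.0 * 0.35^-1.0 = 1.028571.
t2 = (1-p)^e1 * (1-q)^e2 = 0.4^2.0 * 0.65^-1.0 = 0.246154.
4/(1-alpha^2) = -0.5.
D = -0.5*(1 - 1.028571 - 0.246154) = 0.1374

0.1374


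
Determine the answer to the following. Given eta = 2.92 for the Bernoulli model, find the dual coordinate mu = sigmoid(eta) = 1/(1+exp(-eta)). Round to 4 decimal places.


Dual coordinate (expectation parameter) for Bernoulli:
mu = 1/(1+exp(-eta)).
eta = 2.92.
exp(-eta) = exp(-2.92) = 0.053934.
mu = 1/(1+0.053934) = 0.9488

0.9488


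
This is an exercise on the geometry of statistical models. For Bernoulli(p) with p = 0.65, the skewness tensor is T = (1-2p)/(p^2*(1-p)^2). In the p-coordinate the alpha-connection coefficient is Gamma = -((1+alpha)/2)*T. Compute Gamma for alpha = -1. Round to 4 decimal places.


Skewness (Amari-Chentsov) tensor: T = (1-2p)/(p^2*(1-p)^2).
p = 0.65, 1-2p = -0.3, p^2 = 0.4225, (1-p)^2 = 0.1225.
T = -0.3/(0.4225 * 0.1225) = -5.796401.
In the p-coordinate, Gamma^(alpha) = Gamma^(0) - (alpha/2)*T with Gamma^(0) = (1/2)*g'(p) = -T/2,
so Gamma^(alpha) = -((1+alpha)/2)*T.
alpha = -1, -(1+alpha)/2 = 0.0.
Gamma = 0.0 * -5.796401 = 0.0000

0.0000


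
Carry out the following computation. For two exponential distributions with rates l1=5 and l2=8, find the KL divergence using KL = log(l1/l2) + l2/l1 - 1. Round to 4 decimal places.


KL divergence for exponential family:
KL = log(l1/l2) + l2/l1 - 1.
log(5/8) = -0.470004.
8/5 = 1.6.
KL = -0.470004 + 1.6 - 1 = 0.1300

0.1300


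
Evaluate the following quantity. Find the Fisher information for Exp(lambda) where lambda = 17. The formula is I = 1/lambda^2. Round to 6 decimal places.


Fisher information for exponential: I(lambda) = 1/lambda^2.
lambda = 17, lambda^2 = 289.
I = 1/289 = 0.003460

0.003460


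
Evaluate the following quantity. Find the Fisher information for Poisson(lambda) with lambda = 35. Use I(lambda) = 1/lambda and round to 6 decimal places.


Fisher information for Poisson: I(lambda) = 1/lambda.
lambda = 35.
I(lambda) = 1/35 = 0.028571

0.028571


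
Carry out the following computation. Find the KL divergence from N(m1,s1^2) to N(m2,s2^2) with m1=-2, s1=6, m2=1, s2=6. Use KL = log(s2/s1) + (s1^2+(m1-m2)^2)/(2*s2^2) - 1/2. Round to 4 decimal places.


KL divergence between normal distributions:
KL = log(s2/s1) + (s1^2 + (m1-m2)^2)/(2*s2^2) - 1/2.
log(6/6) = 0.0.
(6^2 + (-2-1)^2)/(2*6^2) = (36 + 9)/72 = 0.625.
KL = 0.0 + 0.625 - 0.5 = 0.1250

0.1250


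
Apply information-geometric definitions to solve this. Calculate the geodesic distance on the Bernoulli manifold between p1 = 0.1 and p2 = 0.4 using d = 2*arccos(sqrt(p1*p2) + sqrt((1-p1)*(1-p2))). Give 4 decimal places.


Geodesic distance on Bernoulli manifold:
d(p1,p2) = 2*arccos(sqrt(p1*p2) + sqrt((1-p1)*(1-p2))).
sqrt(p1*p2) = sqrt(0.1*0.4) = 0.2.
sqrt((1-p1)*(1-p2)) = sqrt(0.9*0.6) = 0.734847.
arg = 0.2 + 0.734847 = 0.934847.
d = 2*arccos(0.934847) = 0.7259

0.7259


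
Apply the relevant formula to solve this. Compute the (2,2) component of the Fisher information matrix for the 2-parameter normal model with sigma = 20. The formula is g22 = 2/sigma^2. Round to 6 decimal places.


For the 2-parameter normal family, the Fisher metric has:
  g11 = 1/sigma^2, g22 = 2/sigma^2.
sigma = 20, sigma^2 = 400.
g22 = 0.005000

0.005000


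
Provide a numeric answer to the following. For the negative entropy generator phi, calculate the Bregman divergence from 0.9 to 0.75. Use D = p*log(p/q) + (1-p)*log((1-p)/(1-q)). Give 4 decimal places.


Bregman divergence with negative entropy generator:
D = p*log(p/q) + (1-p)*log((1-p)/(1-q)).
p = 0.9, q = 0.75.
p*log(p/q) = 0.9*log(0.9/0.75) = 0.164089.
(1-p)*log((1-p)/(1-q)) = 0.1*log(0.1/0.25) = -0.091629.
D = 0.164089 + -0.091629 = 0.0725

0.0725


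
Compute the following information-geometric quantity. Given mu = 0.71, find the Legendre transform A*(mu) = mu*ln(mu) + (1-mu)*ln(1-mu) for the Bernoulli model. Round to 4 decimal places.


Legendre transform for Bernoulli:
A*(mu) = mu*log(mu) + (1-mu)*log(1-mu).
mu = 0.71, 1-mu = 0.29.
mu*log(mu) = 0.71*log(0.71) = -0.243168.
(1-mu)*log(1-mu) = 0.29*log(0.29) = -0.358984.
A* = -0.243168 + -0.358984 = -0.6022

-0.6022


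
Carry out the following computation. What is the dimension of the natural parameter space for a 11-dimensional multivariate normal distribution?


Exponential family dimension calculation:
For 11-dim MVN: mean has 11 params, covariance has 11*12/2 = 66 unique entries.
Total dim = 11 + 66 = 77.

77


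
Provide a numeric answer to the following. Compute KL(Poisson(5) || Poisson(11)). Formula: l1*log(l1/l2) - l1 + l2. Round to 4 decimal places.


KL divergence for Poisson:
KL = l1*log(l1/l2) - l1 + l2.
l1 = 5, l2 = 11.
log(5/11) = -0.788457.
l1*log(l1/l2) = 5 * -0.788457 = -3.942287.
KL = -3.942287 - 5 + 11 = 2.0577

2.0577


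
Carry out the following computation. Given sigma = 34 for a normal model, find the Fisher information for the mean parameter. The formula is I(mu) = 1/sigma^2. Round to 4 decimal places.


The Fisher information for the mean of a normal distribution is I(mu) = 1/sigma^2.
sigma = 34, so sigma^2 = 1156.
I(mu) = 1/1156 = 0.0009

0.0009


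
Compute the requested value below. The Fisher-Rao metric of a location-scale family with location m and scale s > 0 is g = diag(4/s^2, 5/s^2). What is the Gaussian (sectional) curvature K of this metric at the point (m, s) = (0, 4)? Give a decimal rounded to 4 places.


The metric has the form g = (A dm^2 + B ds^2)/s^2 with A = 4, B = 5.
Substitute u = sqrt(A/B)*m: g = B*(du^2 + ds^2)/s^2, i.e. B times the
Poincare upper half-plane metric, which has constant Gaussian curvature -1.
Scaling a 2D metric by a constant c divides the Gaussian curvature by c,
so K = -1/B = -1/(5) = -0.2000 everywhere (the point (m, s) = (0, 4) is irrelevant:
the curvature is constant).
The requested Gaussian curvature is K = -0.2000.

-0.2000


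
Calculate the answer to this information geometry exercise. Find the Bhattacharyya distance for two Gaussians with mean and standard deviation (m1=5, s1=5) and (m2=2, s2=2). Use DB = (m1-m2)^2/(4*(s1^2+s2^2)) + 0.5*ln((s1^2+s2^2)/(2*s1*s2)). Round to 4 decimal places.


Bhattacharyya distance between two Gaussians:
DB = (m1-m2)^2/(4*(s1^2+s2^2)) + (1/2)*ln((s1^2+s2^2)/(2*s1*s2)).
(m1-m2)^2 = (3)^2 = 9.
s1^2+s2^2 = 25 + 4 = 29.
term1 = 9/116 = 0.077586.
term2 = 0.5*ln(29/20.0) = 0.185782.
DB = 0.077586 + 0.185782 = 0.2634

0.2634


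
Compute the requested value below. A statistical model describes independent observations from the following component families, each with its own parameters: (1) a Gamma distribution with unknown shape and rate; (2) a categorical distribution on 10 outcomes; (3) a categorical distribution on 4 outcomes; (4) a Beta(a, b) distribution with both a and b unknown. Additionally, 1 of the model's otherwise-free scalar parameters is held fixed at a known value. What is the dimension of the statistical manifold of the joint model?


The dimension of a statistical manifold equals the number of free
(independent) real parameters of the model. For a product of independent
blocks the parameter counts add.
- Gamma (shape, rate): 2.
- categorical on 10 outcomes (probabilities sum to 1): 10-1 = 9.
- categorical on 4 outcomes (probabilities sum to 1): 4-1 = 3.
- Beta (a, b): 2.
Total = 2 + 9 + 3 + 2 = 16.
1 parameter(s) fixed at known values: 16 - 1 = 15.
Dimension = 15

15
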